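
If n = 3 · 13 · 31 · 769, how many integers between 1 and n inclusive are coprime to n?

552960

φ(3) = 3 − 1 = 2.
φ(13) = 13 − 1 = 12.
φ(31) = 31 − 1 = 30.
φ(769) = 769 − 1 = 768.
φ(929721) = 2 × 12 × 30 × 768 = 552960.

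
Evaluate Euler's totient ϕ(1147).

1080

Prime factorization: 1147 = 31 × 37.
φ(1147) = 1147 · (1 − 1/31) · (1 − 1/37)
       = 1147 · 1080/1147 = 1080.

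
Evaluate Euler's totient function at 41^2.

φ(1681) = 1681 · (1 − 1/41)
       = 1681 · 40/41 = 1640.

1640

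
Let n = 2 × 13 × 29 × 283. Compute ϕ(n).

94752

φ(213382) = 213382 · (1 − 1/2) · (1 − 1/13) · (1 − 1/29) · (1 − 1/283)
       = 213382 · 94752/213382 = 94752.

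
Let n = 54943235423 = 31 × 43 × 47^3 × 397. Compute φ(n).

φ(31) = 31 − 1 = 30.
φ(43) = 43 − 1 = 42.
φ(47^3) = 47^3 − 47^2 = 103823 − 2209 = 101614.
φ(397) = 397 − 1 = 396.
φ(54943235423) = 30 × 42 × 101614 × 396 = 50701321440.

50701321440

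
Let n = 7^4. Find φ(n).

2058

φ(2401) = 2401 · (1 − 1/7)
       = 2401 · 6/7 = 2058.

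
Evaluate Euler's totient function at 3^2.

6

φ(9) = 9 · (1 − 1/3)
       = 9 · 2/3 = 6.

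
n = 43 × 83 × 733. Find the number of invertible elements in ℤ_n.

2521008

φ(43) = 43 − 1 = 42.
φ(83) = 83 − 1 = 82.
φ(733) = 733 − 1 = 732.
Multiply: 42 · 82 · 732 = 2521008.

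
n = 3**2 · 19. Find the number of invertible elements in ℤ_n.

108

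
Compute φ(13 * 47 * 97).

52992

φ(13) = 13 − 1 = 12.
φ(47) = 47 − 1 = 46.
φ(97) = 97 − 1 = 96.
Since φ is multiplicative, φ(59267) = 12 · 46 · 96 = 52992.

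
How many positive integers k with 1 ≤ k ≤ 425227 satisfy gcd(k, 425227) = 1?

425227 = 11 · 29 · 31 · 43.
φ(11) = 11 − 1 = 10.
φ(29) = 29 − 1 = 28.
φ(31) = 31 − 1 = 30.
φ(43) = 43 − 1 = 42.
Since φ is multiplicative, φ(425227) = 10 · 28 · 30 · 42 = 352800.

352800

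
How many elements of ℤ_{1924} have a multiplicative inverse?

864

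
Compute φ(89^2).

φ(89^2) = 89^1·(89−1) = 89·88 = 7832.

7832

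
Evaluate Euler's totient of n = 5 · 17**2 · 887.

963968

φ(1281715) = 1281715 · (1 − 1/5) · (1 − 1/17) · (1 − 1/887)
       = 1281715 · 56704/75395 = 963968.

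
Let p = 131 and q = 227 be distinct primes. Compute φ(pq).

φ(29737) = 29737 · (1 − 1/131) · (1 − 1/227)
       = 29737 · 29380/29737 = 29380.

29380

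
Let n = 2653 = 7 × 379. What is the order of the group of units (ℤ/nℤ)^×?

2268

φ(7) = 7 − 1 = 6.
φ(379) = 379 − 1 = 378.
Since φ is multiplicative, φ(2653) = 6 · 378 = 2268.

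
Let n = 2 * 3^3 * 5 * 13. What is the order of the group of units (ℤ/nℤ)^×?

864

φ(3510) = 3510 · (1 − 1/2) · (1 − 1/3) · (1 − 1/5) · (1 − 1/13)
       = 3510 · 96/390 = 864.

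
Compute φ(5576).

Prime factorization: 5576 = 2**3 * 17 * 41.
φ(2^3) = 2^2·(2−1) = 4·1 = 4.
φ(17) = 17 − 1 = 16.
φ(41) = 41 − 1 = 40.
Multiply: 4 · 16 · 40 = 2560.

2560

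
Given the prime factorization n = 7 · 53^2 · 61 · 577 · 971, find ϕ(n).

554339635200

φ(672008331281) = 672008331281 · (1 − 1/7) · (1 − 1/53) · (1 − 1/61) · (1 − 1/577) · (1 − 1/971)
       = 672008331281 · 10459238400/12679402477 = 554339635200.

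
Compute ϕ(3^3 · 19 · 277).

φ(3^3) = 3^2·(3−1) = 9·2 = 18.
φ(19) = 19 − 1 = 18.
φ(277) = 277 − 1 = 276.
φ(142101) = 18 × 18 × 276 = 89424.

89424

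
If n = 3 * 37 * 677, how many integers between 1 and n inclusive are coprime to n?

48672

φ(75147) = 75147 · (1 − 1/3) · (1 − 1/37) · (1 − 1/677)
       = 75147 · 48672/75147 = 48672.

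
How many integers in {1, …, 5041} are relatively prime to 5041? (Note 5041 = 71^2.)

4970

φ(71^2) = 71^1·(71−1) = 71·70 = 4970.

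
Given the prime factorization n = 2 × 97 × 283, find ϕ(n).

27072

φ(2) = 2 − 1 = 1.
φ(97) = 97 − 1 = 96.
φ(283) = 283 − 1 = 282.
φ(54902) = 1 × 96 × 282 = 27072.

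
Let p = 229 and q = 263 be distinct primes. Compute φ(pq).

59736

φ(229) = 229 − 1 = 228.
φ(263) = 263 − 1 = 262.
φ(60227) = 228 × 262 = 59736.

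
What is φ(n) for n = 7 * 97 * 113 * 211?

13547520

φ(7) = 7 − 1 = 6.
φ(97) = 97 − 1 = 96.
φ(113) = 113 − 1 = 112.
φ(211) = 211 − 1 = 210.
Since φ is multiplicative, φ(16189397) = 6 · 96 · 112 · 210 = 13547520.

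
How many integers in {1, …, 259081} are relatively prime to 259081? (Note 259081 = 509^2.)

φ(259081) = 259081 · (1 − 1/509)
       = 259081 · 508/509 = 258572.

258572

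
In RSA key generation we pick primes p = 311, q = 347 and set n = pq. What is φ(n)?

φ(311) = 311 − 1 = 310.
φ(347) = 347 − 1 = 346.
Multiply: 310 · 346 = 107260.

107260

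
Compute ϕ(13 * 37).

432

φ(13) = 13 − 1 = 12.
φ(37) = 37 − 1 = 36.
Since φ is multiplicative, φ(481) = 12 · 36 = 432.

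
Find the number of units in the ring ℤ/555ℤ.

555 = 3 * 5 * 37.
φ(3) = 3 − 1 = 2.
φ(5) = 5 − 1 = 4.
φ(37) = 37 − 1 = 36.
Since φ is multiplicative, φ(555) = 2 · 4 · 36 = 288.

288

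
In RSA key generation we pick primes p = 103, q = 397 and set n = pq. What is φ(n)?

40392

φ(pq) = (p−1)(q−1) = 102 · 396 = 40392.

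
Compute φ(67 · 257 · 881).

14868480

φ(15169939) = 15169939 · (1 − 1/67) · (1 − 1/257) · (1 − 1/881)
       = 15169939 · 14868480/15169939 = 14868480.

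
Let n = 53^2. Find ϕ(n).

2756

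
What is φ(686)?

Prime factorization: 686 = 2 × 7^3.
φ(686) = 686 · (1 − 1/2) · (1 − 1/7)
       = 686 · 6/14 = 294.

294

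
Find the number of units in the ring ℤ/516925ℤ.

369600

516925 = 5^2 * 23 * 29 * 31.
φ(5^2) = 5^2 − 5^1 = 25 − 5 = 20.
φ(23) = 23 − 1 = 22.
φ(29) = 29 − 1 = 28.
φ(31) = 31 − 1 = 30.
Since φ is multiplicative, φ(516925) = 20 · 22 · 28 · 30 = 369600.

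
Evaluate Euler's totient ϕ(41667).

41667 = 3 × 17 × 19 × 43.
φ(41667) = 41667 · (1 − 1/3) · (1 − 1/17) · (1 − 1/19) · (1 − 1/43)
       = 41667 · 24192/41667 = 24192.

24192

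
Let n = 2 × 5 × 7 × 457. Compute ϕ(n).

10944

φ(2) = 2 − 1 = 1.
φ(5) = 5 − 1 = 4.
φ(7) = 7 − 1 = 6.
φ(457) = 457 − 1 = 456.
Multiply: 1 · 4 · 6 · 456 = 10944.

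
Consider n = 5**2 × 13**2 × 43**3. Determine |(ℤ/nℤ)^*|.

242292960

φ(5^2) = 5^1·(5−1) = 5·4 = 20.
φ(13^2) = 13^1·(13−1) = 13·12 = 156.
φ(43^3) = 43^2·(43−1) = 1849·42 = 77658.
φ(335917075) = 20 × 156 × 77658 = 242292960.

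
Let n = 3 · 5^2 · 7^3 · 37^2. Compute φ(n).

φ(3) = 3 − 1 = 2.
φ(5^2) = 5^1·(5−1) = 5·4 = 20.
φ(7^3) = 7^2·(7−1) = 49·6 = 294.
φ(37^2) = 37^2 − 37^1 = 1369 − 37 = 1332.
Since φ is multiplicative, φ(35217525) = 2 · 20 · 294 · 1332 = 15664320.

15664320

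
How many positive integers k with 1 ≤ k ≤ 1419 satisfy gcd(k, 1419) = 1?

Factor 1419: 1419 = 3 * 11 * 43.
φ(3) = 3 − 1 = 2.
φ(11) = 11 − 1 = 10.
φ(43) = 43 − 1 = 42.
Since φ is multiplicative, φ(1419) = 2 · 10 · 42 = 840.

840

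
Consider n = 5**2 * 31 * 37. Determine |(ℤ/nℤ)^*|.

21600

φ(28675) = 28675 · (1 − 1/5) · (1 − 1/31) · (1 − 1/37)
       = 28675 · 4320/5735 = 21600.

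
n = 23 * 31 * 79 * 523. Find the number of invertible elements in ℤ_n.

26872560

φ(29459021) = 29459021 · (1 − 1/23) · (1 − 1/31) · (1 − 1/79) · (1 − 1/523)
       = 29459021 · 26872560/29459021 = 26872560.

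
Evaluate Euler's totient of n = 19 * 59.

1044

φ(1121) = 1121 · (1 − 1/19) · (1 − 1/59)
       = 1121 · 1044/1121 = 1044.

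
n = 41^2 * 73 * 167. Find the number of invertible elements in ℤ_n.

φ(41^2) = 41^2 − 41^1 = 1681 − 41 = 1640.
φ(73) = 73 − 1 = 72.
φ(167) = 167 − 1 = 166.
Since φ is multiplicative, φ(20493071) = 1640 · 72 · 166 = 19601280.

19601280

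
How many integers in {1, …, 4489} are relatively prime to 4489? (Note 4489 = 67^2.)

4422

φ(67^2) = 67^1·(67−1) = 67·66 = 4422.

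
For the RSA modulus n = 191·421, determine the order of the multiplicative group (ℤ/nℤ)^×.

φ(191) = 191 − 1 = 190.
φ(421) = 421 − 1 = 420.
Since φ is multiplicative, φ(80411) = 190 · 420 = 79800.

79800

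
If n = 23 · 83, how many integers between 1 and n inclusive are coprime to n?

1804

φ(23) = 23 − 1 = 22.
φ(83) = 83 − 1 = 82.
Multiply: 22 · 82 = 1804.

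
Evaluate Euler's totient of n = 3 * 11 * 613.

12240

φ(3) = 3 − 1 = 2.
φ(11) = 11 − 1 = 10.
φ(613) = 613 − 1 = 612.
Since φ is multiplicative, φ(20229) = 2 · 10 · 612 = 12240.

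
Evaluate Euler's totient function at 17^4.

φ(83521) = 83521 · (1 − 1/17)
       = 83521 · 16/17 = 78608.

78608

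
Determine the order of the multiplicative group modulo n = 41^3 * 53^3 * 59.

φ(605384351303) = 605384351303 · (1 − 1/41) · (1 − 1/53) · (1 − 1/59)
       = 605384351303 · 120640/128207 = 569653514560.

569653514560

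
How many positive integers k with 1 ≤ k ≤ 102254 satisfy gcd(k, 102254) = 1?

Prime factorization: 102254 = 2 · 29 · 41 · 43.
φ(2) = 2 − 1 = 1.
φ(29) = 29 − 1 = 28.
φ(41) = 41 − 1 = 40.
φ(43) = 43 − 1 = 42.
φ(102254) = 1 × 28 × 40 × 42 = 47040.

47040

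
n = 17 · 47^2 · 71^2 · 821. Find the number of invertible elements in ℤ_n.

φ(155419136533) = 155419136533 · (1 − 1/17) · (1 − 1/47) · (1 − 1/71) · (1 − 1/821)
       = 155419136533 · 42246400/46574509 = 140976236800.

140976236800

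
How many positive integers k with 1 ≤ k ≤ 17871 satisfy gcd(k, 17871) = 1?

17871 = 3 · 7 · 23 · 37.
φ(17871) = 17871 · (1 − 1/3) · (1 − 1/7) · (1 − 1/23) · (1 − 1/37)
       = 17871 · 9504/17871 = 9504.

9504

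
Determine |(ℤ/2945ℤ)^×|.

2160

First factor: 2945 = 5 · 19 · 31.
φ(5) = 5 − 1 = 4.
φ(19) = 19 − 1 = 18.
φ(31) = 31 − 1 = 30.
Since φ is multiplicative, φ(2945) = 4 · 18 · 30 = 2160.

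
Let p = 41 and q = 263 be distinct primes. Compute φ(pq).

10480

φ(pq) = (p−1)(q−1) = 40 · 262 = 10480.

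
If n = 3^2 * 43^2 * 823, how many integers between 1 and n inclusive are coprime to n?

φ(13695543) = 13695543 · (1 − 1/3) · (1 − 1/43) · (1 − 1/823)
       = 13695543 · 69048/106167 = 8907192.

8907192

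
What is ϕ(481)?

481 = 13 * 37.
φ(481) = 481 · (1 − 1/13) · (1 − 1/37)
       = 481 · 432/481 = 432.

432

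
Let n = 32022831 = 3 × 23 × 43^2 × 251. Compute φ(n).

19866000

φ(3) = 3 − 1 = 2.
φ(23) = 23 − 1 = 22.
φ(43^2) = 43^1·(43−1) = 43·42 = 1806.
φ(251) = 251 − 1 = 250.
φ(32022831) = 2 × 22 × 1806 × 250 = 19866000.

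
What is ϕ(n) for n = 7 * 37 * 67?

14256

φ(7) = 7 − 1 = 6.
φ(37) = 37 − 1 = 36.
φ(67) = 67 − 1 = 66.
φ(17353) = 6 × 36 × 66 = 14256.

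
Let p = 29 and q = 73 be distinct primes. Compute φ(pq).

φ(n) = (p − 1)(q − 1) = (29−1)(73−1) = 28·72 = 2016.

2016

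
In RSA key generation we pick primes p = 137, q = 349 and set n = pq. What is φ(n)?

47328

φ(pq) = (p−1)(q−1) = 136 · 348 = 47328.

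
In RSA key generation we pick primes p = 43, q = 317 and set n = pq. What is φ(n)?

13272

For distinct primes, φ(pq) = (p−1)(q−1) = 42 × 316 = 13272.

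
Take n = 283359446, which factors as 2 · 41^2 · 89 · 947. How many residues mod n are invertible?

136526720

φ(2) = 2 − 1 = 1.
φ(41^2) = 41^2 − 41^1 = 1681 − 41 = 1640.
φ(89) = 89 − 1 = 88.
φ(947) = 947 − 1 = 946.
Since φ is multiplicative, φ(283359446) = 1 · 1640 · 88 · 946 = 136526720.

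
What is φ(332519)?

332519 = 11 * 19 * 37 * 43.
φ(11) = 11 − 1 = 10.
φ(19) = 19 − 1 = 18.
φ(37) = 37 − 1 = 36.
φ(43) = 43 − 1 = 42.
Multiply: 10 · 18 · 36 · 42 = 272160.

272160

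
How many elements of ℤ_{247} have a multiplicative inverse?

216

247 = 13 × 19.
φ(247) = 247 · (1 − 1/13) · (1 − 1/19)
       = 247 · 216/247 = 216.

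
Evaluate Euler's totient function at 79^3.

φ(493039) = 493039 · (1 − 1/79)
       = 493039 · 78/79 = 486798.

486798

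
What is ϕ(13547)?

11880

13547 = 19 · 23 · 31.
φ(13547) = 13547 · (1 − 1/19) · (1 − 1/23) · (1 − 1/31)
       = 13547 · 11880/13547 = 11880.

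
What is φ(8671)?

Factor 8671: 8671 = 13 × 23 × 29.
φ(13) = 13 − 1 = 12.
φ(23) = 23 − 1 = 22.
φ(29) = 29 − 1 = 28.
Since φ is multiplicative, φ(8671) = 12 · 22 · 28 = 7392.

7392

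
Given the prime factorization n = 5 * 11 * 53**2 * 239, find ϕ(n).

φ(36924305) = 36924305 · (1 − 1/5) · (1 − 1/11) · (1 − 1/53) · (1 − 1/239)
       = 36924305 · 495040/696685 = 26237120.

26237120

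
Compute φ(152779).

Factor 152779: 152779 = 11 × 17 × 19 × 43.
φ(152779) = 152779 · (1 − 1/11) · (1 − 1/17) · (1 − 1/19) · (1 − 1/43)
       = 152779 · 120960/152779 = 120960.

120960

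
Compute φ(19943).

19943 = 7**2 × 11 × 37.
φ(19943) = 19943 · (1 − 1/7) · (1 − 1/11) · (1 − 1/37)
       = 19943 · 2160/2849 = 15120.

15120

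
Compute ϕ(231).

120

Prime factorization: 231 = 3 · 7 · 11.
φ(231) = 231 · (1 − 1/3) · (1 − 1/7) · (1 − 1/11)
       = 231 · 120/231 = 120.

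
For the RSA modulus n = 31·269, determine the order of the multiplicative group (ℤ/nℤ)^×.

φ(n) = (p − 1)(q − 1) = (31−1)(269−1) = 30·268 = 8040.

8040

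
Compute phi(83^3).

φ(83^3) = 83^2·(83−1) = 6889·82 = 564898.

564898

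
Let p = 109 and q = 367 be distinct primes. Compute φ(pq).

39528

For distinct primes, φ(pq) = (p−1)(q−1) = 108 × 366 = 39528.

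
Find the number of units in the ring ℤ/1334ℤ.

1334 = 2 * 23 * 29.
φ(1334) = 1334 · (1 − 1/2) · (1 − 1/23) · (1 − 1/29)
       = 1334 · 616/1334 = 616.

616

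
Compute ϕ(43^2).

φ(1849) = 1849 · (1 − 1/43)
       = 1849 · 42/43 = 1806.

1806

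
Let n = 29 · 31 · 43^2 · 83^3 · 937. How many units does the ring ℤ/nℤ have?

802126598757120

φ(29) = 29 − 1 = 28.
φ(31) = 31 − 1 = 30.
φ(43^2) = 43^2 − 43^1 = 1849 − 43 = 1806.
φ(83^3) = 83^3 − 83^2 = 571787 − 6889 = 564898.
φ(937) = 937 − 1 = 936.
φ(890574941247169) = 28 × 30 × 1806 × 564898 × 936 = 802126598757120.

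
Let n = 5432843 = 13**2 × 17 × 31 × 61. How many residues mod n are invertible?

4492800

φ(5432843) = 5432843 · (1 − 1/13) · (1 − 1/17) · (1 − 1/31) · (1 − 1/61)
       = 5432843 · 345600/417911 = 4492800.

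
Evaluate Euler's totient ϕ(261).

168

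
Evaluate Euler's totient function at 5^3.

100

φ(5^3) = 5^3 − 5^2 = 125 − 25 = 100.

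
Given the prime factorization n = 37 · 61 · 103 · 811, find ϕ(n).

178459200

φ(188533981) = 188533981 · (1 − 1/37) · (1 − 1/61) · (1 − 1/103) · (1 − 1/811)
       = 188533981 · 178459200/188533981 = 178459200.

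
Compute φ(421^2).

176820

φ(177241) = 177241 · (1 − 1/421)
       = 177241 · 420/421 = 176820.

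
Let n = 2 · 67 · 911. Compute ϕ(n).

φ(2) = 2 − 1 = 1.
φ(67) = 67 − 1 = 66.
φ(911) = 911 − 1 = 910.
Multiply: 1 · 66 · 910 = 60060.

60060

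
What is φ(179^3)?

5703298

φ(179^3) = 179^2·(179−1) = 32041·178 = 5703298.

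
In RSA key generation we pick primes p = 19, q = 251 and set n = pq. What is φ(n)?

4500

φ(n) = (p − 1)(q − 1) = (19−1)(251−1) = 18·250 = 4500.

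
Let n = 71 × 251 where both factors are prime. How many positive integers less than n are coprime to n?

17500

φ(n) = (p − 1)(q − 1) = (71−1)(251−1) = 70·250 = 17500.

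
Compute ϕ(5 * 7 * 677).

φ(5) = 5 − 1 = 4.
φ(7) = 7 − 1 = 6.
φ(677) = 677 − 1 = 676.
Multiply: 4 · 6 · 676 = 16224.

16224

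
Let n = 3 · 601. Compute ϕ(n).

1200

φ(1803) = 1803 · (1 − 1/3) · (1 − 1/601)
       = 1803 · 1200/1803 = 1200.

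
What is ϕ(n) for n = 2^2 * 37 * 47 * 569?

φ(3957964) = 3957964 · (1 − 1/2) · (1 − 1/37) · (1 − 1/47) · (1 − 1/569)
       = 3957964 · 940608/1978982 = 1881216.

1881216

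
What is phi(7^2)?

42

φ(7^2) = 7^1·(7−1) = 7·6 = 42.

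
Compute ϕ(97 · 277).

26496

φ(26869) = 26869 · (1 − 1/97) · (1 − 1/277)
       = 26869 · 26496/26869 = 26496.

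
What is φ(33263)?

30240

Prime factorization: 33263 = 29 · 31 · 37.
φ(33263) = 33263 · (1 − 1/29) · (1 − 1/31) · (1 − 1/37)
       = 33263 · 30240/33263 = 30240.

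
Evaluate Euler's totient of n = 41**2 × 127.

206640

φ(41^2) = 41^1·(41−1) = 41·40 = 1640.
φ(127) = 127 − 1 = 126.
φ(213487) = 1640 × 126 = 206640.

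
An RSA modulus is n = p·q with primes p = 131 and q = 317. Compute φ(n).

φ(n) = (p − 1)(q − 1) = (131−1)(317−1) = 130·316 = 41080.

41080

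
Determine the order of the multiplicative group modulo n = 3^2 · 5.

24

φ(45) = 45 · (1 − 1/3) · (1 − 1/5)
       = 45 · 8/15 = 24.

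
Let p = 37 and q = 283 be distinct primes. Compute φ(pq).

10152

φ(n) = (p − 1)(q − 1) = (37−1)(283−1) = 36·282 = 10152.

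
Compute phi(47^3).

101614

φ(103823) = 103823 · (1 − 1/47)
       = 103823 · 46/47 = 101614.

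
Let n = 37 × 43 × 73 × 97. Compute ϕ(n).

10450944

φ(11265871) = 11265871 · (1 − 1/37) · (1 − 1/43) · (1 − 1/73) · (1 − 1/97)
       = 11265871 · 10450944/11265871 = 10450944.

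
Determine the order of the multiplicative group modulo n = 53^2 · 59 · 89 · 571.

φ(53^2) = 53^1·(53−1) = 53·52 = 2756.
φ(59) = 59 − 1 = 58.
φ(89) = 89 − 1 = 88.
φ(571) = 571 − 1 = 570.
Since φ is multiplicative, φ(8422283689) = 2756 · 58 · 88 · 570 = 8017975680.

8017975680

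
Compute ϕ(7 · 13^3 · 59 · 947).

667633824

φ(7) = 7 − 1 = 6.
φ(13^3) = 13^3 − 13^2 = 2197 − 169 = 2028.
φ(59) = 59 − 1 = 58.
φ(947) = 947 − 1 = 946.
Since φ is multiplicative, φ(859270867) = 6 · 2028 · 58 · 946 = 667633824.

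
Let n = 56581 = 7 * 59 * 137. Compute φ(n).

47328

φ(56581) = 56581 · (1 − 1/7) · (1 − 1/59) · (1 − 1/137)
       = 56581 · 47328/56581 = 47328.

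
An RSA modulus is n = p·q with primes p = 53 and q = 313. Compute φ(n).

φ(n) = (p − 1)(q − 1) = (53−1)(313−1) = 52·312 = 16224.

16224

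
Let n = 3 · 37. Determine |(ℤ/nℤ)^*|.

72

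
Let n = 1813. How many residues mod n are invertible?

1512

Prime factorization: 1813 = 7**2 * 37.
φ(7^2) = 7^2 − 7^1 = 49 − 7 = 42.
φ(37) = 37 − 1 = 36.
Since φ is multiplicative, φ(1813) = 42 · 36 = 1512.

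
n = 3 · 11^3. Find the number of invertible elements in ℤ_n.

2420

φ(3993) = 3993 · (1 − 1/3) · (1 − 1/11)
       = 3993 · 20/33 = 2420.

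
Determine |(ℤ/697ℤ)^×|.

Prime factorization: 697 = 17 · 41.
φ(17) = 17 − 1 = 16.
φ(41) = 41 − 1 = 40.
Multiply: 16 · 40 = 640.

640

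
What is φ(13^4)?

φ(28561) = 28561 · (1 − 1/13)
       = 28561 · 12/13 = 26364.

26364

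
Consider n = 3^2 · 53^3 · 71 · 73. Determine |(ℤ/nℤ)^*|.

φ(3^2) = 3^2 − 3^1 = 9 − 3 = 6.
φ(53^3) = 53^3 − 53^2 = 148877 − 2809 = 146068.
φ(71) = 71 − 1 = 70.
φ(73) = 73 − 1 = 72.
φ(6944665419) = 6 × 146068 × 70 × 72 = 4417096320.

4417096320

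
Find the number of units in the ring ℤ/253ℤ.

220

Prime factorization: 253 = 11 × 23.
φ(253) = 253 · (1 − 1/11) · (1 − 1/23)
       = 253 · 220/253 = 220.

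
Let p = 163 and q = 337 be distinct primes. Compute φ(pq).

54432

φ(n) = (p − 1)(q − 1) = (163−1)(337−1) = 162·336 = 54432.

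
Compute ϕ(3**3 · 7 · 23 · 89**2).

18608832

φ(3^3) = 3^3 − 3^2 = 27 − 9 = 18.
φ(7) = 7 − 1 = 6.
φ(23) = 23 − 1 = 22.
φ(89^2) = 89^2 − 89^1 = 7921 − 89 = 7832.
φ(34432587) = 18 × 6 × 22 × 7832 = 18608832.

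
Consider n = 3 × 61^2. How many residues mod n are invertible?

7320

φ(11163) = 11163 · (1 − 1/3) · (1 − 1/61)
       = 11163 · 120/183 = 7320.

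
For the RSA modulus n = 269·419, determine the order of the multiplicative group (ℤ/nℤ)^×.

φ(112711) = 112711 · (1 − 1/269) · (1 − 1/419)
       = 112711 · 112024/112711 = 112024.

112024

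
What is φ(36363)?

36363 = 3 × 17 × 23 × 31.
φ(36363) = 36363 · (1 − 1/3) · (1 − 1/17) · (1 − 1/23) · (1 − 1/31)
       = 36363 · 21120/36363 = 21120.

21120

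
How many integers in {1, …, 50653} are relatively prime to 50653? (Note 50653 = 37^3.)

φ(37^3) = 37^3 − 37^2 = 50653 − 1369 = 49284.

49284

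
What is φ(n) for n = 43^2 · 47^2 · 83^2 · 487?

φ(13703066741863) = 13703066741863 · (1 − 1/43) · (1 − 1/47) · (1 − 1/83) · (1 − 1/487)
       = 13703066741863 · 76994064/81690841 = 12915215277552.

12915215277552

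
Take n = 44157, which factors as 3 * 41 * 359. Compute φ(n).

28640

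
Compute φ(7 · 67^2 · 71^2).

131864040

φ(158403343) = 158403343 · (1 − 1/7) · (1 − 1/67) · (1 − 1/71)
       = 158403343 · 27720/33299 = 131864040.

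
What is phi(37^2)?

φ(37^2) = 37^2 − 37^1 = 1369 − 37 = 1332.

1332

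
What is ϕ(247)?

247 = 13 * 19.
φ(13) = 13 − 1 = 12.
φ(19) = 19 − 1 = 18.
Multiply: 12 · 18 = 216.

216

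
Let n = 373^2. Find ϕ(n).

138756

φ(139129) = 139129 · (1 − 1/373)
       = 139129 · 372/373 = 138756.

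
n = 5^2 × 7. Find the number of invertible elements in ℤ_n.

120

φ(5^2) = 5^1·(5−1) = 5·4 = 20.
φ(7) = 7 − 1 = 6.
Since φ is multiplicative, φ(175) = 20 · 6 = 120.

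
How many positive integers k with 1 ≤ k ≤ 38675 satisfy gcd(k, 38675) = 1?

First factor: 38675 = 5^2 × 7 × 13 × 17.
φ(38675) = 38675 · (1 − 1/5) · (1 − 1/7) · (1 − 1/13) · (1 − 1/17)
       = 38675 · 4608/7735 = 23040.

23040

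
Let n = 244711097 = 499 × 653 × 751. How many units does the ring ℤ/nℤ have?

243522000

φ(499) = 499 − 1 = 498.
φ(653) = 653 − 1 = 652.
φ(751) = 751 − 1 = 750.
Multiply: 498 · 652 · 750 = 243522000.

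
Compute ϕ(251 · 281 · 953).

φ(67216043) = 67216043 · (1 − 1/251) · (1 − 1/281) · (1 − 1/953)
       = 67216043 · 66640000/67216043 = 66640000.

66640000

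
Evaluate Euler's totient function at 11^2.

110

φ(121) = 121 · (1 − 1/11)
       = 121 · 10/11 = 110.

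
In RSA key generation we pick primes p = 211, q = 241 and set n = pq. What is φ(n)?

φ(50851) = 50851 · (1 − 1/211) · (1 − 1/241)
       = 50851 · 50400/50851 = 50400.

50400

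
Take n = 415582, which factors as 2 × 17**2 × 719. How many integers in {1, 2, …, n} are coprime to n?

195296

φ(2) = 2 − 1 = 1.
φ(17^2) = 17^2 − 17^1 = 289 − 17 = 272.
φ(719) = 719 − 1 = 718.
φ(415582) = 1 × 272 × 718 = 195296.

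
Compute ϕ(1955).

1408

Prime factorization: 1955 = 5 × 17 × 23.
φ(5) = 5 − 1 = 4.
φ(17) = 17 − 1 = 16.
φ(23) = 23 − 1 = 22.
Since φ is multiplicative, φ(1955) = 4 · 16 · 22 = 1408.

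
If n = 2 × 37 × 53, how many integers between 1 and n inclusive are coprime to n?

φ(3922) = 3922 · (1 − 1/2) · (1 − 1/37) · (1 − 1/53)
       = 3922 · 1872/3922 = 1872.

1872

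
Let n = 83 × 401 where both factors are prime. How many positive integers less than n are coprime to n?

For distinct primes, φ(pq) = (p−1)(q−1) = 82 × 400 = 32800.

32800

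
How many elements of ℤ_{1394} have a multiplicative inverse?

640

Factor 1394: 1394 = 2 · 17 · 41.
φ(2) = 2 − 1 = 1.
φ(17) = 17 − 1 = 16.
φ(41) = 41 − 1 = 40.
Since φ is multiplicative, φ(1394) = 1 · 16 · 40 = 640.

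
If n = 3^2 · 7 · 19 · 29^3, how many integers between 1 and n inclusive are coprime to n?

φ(3^2) = 3^2 − 3^1 = 9 − 3 = 6.
φ(7) = 7 − 1 = 6.
φ(19) = 19 − 1 = 18.
φ(29^3) = 29^2·(29−1) = 841·28 = 23548.
φ(29193633) = 6 × 6 × 18 × 23548 = 15259104.

15259104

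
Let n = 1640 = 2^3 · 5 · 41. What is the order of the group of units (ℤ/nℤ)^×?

640

φ(1640) = 1640 · (1 − 1/2) · (1 − 1/5) · (1 − 1/41)
       = 1640 · 160/410 = 640.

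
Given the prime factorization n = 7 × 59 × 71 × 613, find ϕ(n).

φ(17974999) = 17974999 · (1 − 1/7) · (1 − 1/59) · (1 − 1/71) · (1 − 1/613)
       = 17974999 · 14908320/17974999 = 14908320.

14908320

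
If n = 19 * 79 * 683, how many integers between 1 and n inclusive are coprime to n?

φ(19) = 19 − 1 = 18.
φ(79) = 79 − 1 = 78.
φ(683) = 683 − 1 = 682.
φ(1025183) = 18 × 78 × 682 = 957528.

957528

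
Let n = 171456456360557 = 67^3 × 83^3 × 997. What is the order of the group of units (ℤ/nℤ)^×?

166695131691792

φ(171456456360557) = 171456456360557 · (1 − 1/67) · (1 − 1/83) · (1 − 1/997)
       = 171456456360557 · 5390352/5544317 = 166695131691792.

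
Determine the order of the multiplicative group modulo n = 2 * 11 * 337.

φ(7414) = 7414 · (1 − 1/2) · (1 − 1/11) · (1 − 1/337)
       = 7414 · 3360/7414 = 3360.

3360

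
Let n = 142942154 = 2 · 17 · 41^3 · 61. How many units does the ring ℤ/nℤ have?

φ(2) = 2 − 1 = 1.
φ(17) = 17 − 1 = 16.
φ(41^3) = 41^2·(41−1) = 1681·40 = 67240.
φ(61) = 61 − 1 = 60.
Multiply: 1 · 16 · 67240 · 60 = 64550400.

64550400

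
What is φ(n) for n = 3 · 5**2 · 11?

400

φ(3) = 3 − 1 = 2.
φ(5^2) = 5^1·(5−1) = 5·4 = 20.
φ(11) = 11 − 1 = 10.
Multiply: 2 · 20 · 10 = 400.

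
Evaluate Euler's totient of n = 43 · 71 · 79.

φ(43) = 43 − 1 = 42.
φ(71) = 71 − 1 = 70.
φ(79) = 79 − 1 = 78.
Multiply: 42 · 70 · 78 = 229320.

229320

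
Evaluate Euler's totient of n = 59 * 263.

φ(15517) = 15517 · (1 − 1/59) · (1 − 1/263)
       = 15517 · 15196/15517 = 15196.

15196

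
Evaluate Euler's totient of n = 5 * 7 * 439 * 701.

7358400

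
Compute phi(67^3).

φ(300763) = 300763 · (1 − 1/67)
       = 300763 · 66/67 = 296274.

296274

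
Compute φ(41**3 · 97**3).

60735471360

φ(62902335833) = 62902335833 · (1 − 1/41) · (1 − 1/97)
       = 62902335833 · 3840/3977 = 60735471360.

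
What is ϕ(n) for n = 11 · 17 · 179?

φ(11) = 11 − 1 = 10.
φ(17) = 17 − 1 = 16.
φ(179) = 179 − 1 = 178.
Since φ is multiplicative, φ(33473) = 10 · 16 · 178 = 28480.

28480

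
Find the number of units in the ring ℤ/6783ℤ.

3456

Factor 6783: 6783 = 3 * 7 * 17 * 19.
φ(6783) = 6783 · (1 − 1/3) · (1 − 1/7) · (1 − 1/17) · (1 − 1/19)
       = 6783 · 3456/6783 = 3456.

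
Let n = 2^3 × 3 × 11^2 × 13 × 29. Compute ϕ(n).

φ(2^3) = 2^2·(2−1) = 4·1 = 4.
φ(3) = 3 − 1 = 2.
φ(11^2) = 11^2 − 11^1 = 121 − 11 = 110.
φ(13) = 13 − 1 = 12.
φ(29) = 29 − 1 = 28.
Multiply: 4 · 2 · 110 · 12 · 28 = 295680.

295680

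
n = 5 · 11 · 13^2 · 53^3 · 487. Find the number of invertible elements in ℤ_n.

442971659520

φ(5) = 5 − 1 = 4.
φ(11) = 11 − 1 = 10.
φ(13^2) = 13^1·(13−1) = 13·12 = 156.
φ(53^3) = 53^2·(53−1) = 2809·52 = 146068.
φ(487) = 487 − 1 = 486.
Multiply: 4 · 10 · 156 · 146068 · 486 = 442971659520.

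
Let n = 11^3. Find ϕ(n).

φ(11^3) = 11^3 − 11^2 = 1331 − 121 = 1210.

1210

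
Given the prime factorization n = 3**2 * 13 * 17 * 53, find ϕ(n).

59904

φ(105417) = 105417 · (1 − 1/3) · (1 − 1/13) · (1 − 1/17) · (1 − 1/53)
       = 105417 · 19968/35139 = 59904.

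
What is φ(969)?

First factor: 969 = 3 * 17 * 19.
φ(969) = 969 · (1 − 1/3) · (1 − 1/17) · (1 − 1/19)
       = 969 · 576/969 = 576.

576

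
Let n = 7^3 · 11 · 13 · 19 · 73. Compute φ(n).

45722880

φ(7^3) = 7^3 − 7^2 = 343 − 49 = 294.
φ(11) = 11 − 1 = 10.
φ(13) = 13 − 1 = 12.
φ(19) = 19 − 1 = 18.
φ(73) = 73 − 1 = 72.
φ(68030963) = 294 × 10 × 12 × 18 × 72 = 45722880.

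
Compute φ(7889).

6468

Factor 7889: 7889 = 7^3 · 23.
φ(7^3) = 7^2·(7−1) = 49·6 = 294.
φ(23) = 23 − 1 = 22.
Since φ is multiplicative, φ(7889) = 294 · 22 = 6468.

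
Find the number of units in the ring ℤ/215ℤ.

215 = 5 · 43.
φ(5) = 5 − 1 = 4.
φ(43) = 43 − 1 = 42.
Since φ is multiplicative, φ(215) = 4 · 42 = 168.

168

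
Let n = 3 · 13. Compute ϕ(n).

24

φ(3) = 3 − 1 = 2.
φ(13) = 13 − 1 = 12.
Multiply: 2 · 12 = 24.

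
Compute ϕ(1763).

Prime factorization: 1763 = 41 · 43.
φ(1763) = 1763 · (1 − 1/41) · (1 − 1/43)
       = 1763 · 1680/1763 = 1680.

1680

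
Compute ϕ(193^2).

φ(193^2) = 193^2 − 193^1 = 37249 − 193 = 37056.

37056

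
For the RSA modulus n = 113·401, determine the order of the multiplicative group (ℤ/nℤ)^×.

44800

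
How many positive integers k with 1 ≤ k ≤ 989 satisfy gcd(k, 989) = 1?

924

Prime factorization: 989 = 23 · 43.
φ(23) = 23 − 1 = 22.
φ(43) = 43 − 1 = 42.
Since φ is multiplicative, φ(989) = 22 · 42 = 924.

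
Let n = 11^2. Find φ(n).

110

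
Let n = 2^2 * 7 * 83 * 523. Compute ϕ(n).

φ(2^2) = 2^1·(2−1) = 2·1 = 2.
φ(7) = 7 − 1 = 6.
φ(83) = 83 − 1 = 82.
φ(523) = 523 − 1 = 522.
φ(1215452) = 2 × 6 × 82 × 522 = 513648.

513648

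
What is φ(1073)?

Factor 1073: 1073 = 29 · 37.
φ(29) = 29 − 1 = 28.
φ(37) = 37 − 1 = 36.
Since φ is multiplicative, φ(1073) = 28 · 36 = 1008.

1008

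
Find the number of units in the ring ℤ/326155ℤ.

241920

Prime factorization: 326155 = 5 * 37 * 41 * 43.
φ(5) = 5 − 1 = 4.
φ(37) = 37 − 1 = 36.
φ(41) = 41 − 1 = 40.
φ(43) = 43 − 1 = 42.
φ(326155) = 4 × 36 × 40 × 42 = 241920.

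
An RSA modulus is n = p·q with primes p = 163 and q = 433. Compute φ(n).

69984

φ(n) = (p − 1)(q − 1) = (163−1)(433−1) = 162·432 = 69984.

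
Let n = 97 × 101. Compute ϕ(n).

9600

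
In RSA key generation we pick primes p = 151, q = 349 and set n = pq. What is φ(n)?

52200

For distinct primes, φ(pq) = (p−1)(q−1) = 150 × 348 = 52200.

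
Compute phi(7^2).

42

φ(7^2) = 7^1·(7−1) = 7·6 = 42.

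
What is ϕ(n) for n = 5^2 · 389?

7760

φ(9725) = 9725 · (1 − 1/5) · (1 − 1/389)
       = 9725 · 1552/1945 = 7760.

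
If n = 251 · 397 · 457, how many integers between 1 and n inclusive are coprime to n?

φ(45538679) = 45538679 · (1 − 1/251) · (1 − 1/397) · (1 − 1/457)
       = 45538679 · 45144000/45538679 = 45144000.

45144000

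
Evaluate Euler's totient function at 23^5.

6156502

φ(23^5) = 23^5 − 23^4 = 6436343 − 279841 = 6156502.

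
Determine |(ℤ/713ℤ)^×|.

660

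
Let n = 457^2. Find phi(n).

208392

φ(208849) = 208849 · (1 − 1/457)
       = 208849 · 456/457 = 208392.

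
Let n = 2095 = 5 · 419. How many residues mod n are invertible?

1672

φ(5) = 5 − 1 = 4.
φ(419) = 419 − 1 = 418.
Since φ is multiplicative, φ(2095) = 4 · 418 = 1672.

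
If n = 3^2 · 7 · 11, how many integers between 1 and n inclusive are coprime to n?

360

φ(3^2) = 3^2 − 3^1 = 9 − 3 = 6.
φ(7) = 7 − 1 = 6.
φ(11) = 11 − 1 = 10.
φ(693) = 6 × 6 × 10 = 360.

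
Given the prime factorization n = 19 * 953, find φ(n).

φ(19) = 19 − 1 = 18.
φ(953) = 953 − 1 = 952.
Since φ is multiplicative, φ(18107) = 18 · 952 = 17136.

17136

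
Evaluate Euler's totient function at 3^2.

6

φ(3^2) = 3^1·(3−1) = 3·2 = 6.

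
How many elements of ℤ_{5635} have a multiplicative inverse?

3696

5635 = 5 · 7^2 · 23.
φ(5635) = 5635 · (1 − 1/5) · (1 − 1/7) · (1 − 1/23)
       = 5635 · 528/805 = 3696.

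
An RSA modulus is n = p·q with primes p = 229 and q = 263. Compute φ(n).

φ(60227) = 60227 · (1 − 1/229) · (1 − 1/263)
       = 60227 · 59736/60227 = 59736.

59736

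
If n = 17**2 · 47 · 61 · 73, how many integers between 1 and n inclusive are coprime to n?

54051840

φ(60485099) = 60485099 · (1 − 1/17) · (1 − 1/47) · (1 − 1/61) · (1 − 1/73)
       = 60485099 · 3179520/3557947 = 54051840.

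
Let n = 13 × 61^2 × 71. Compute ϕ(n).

3074400

φ(3434483) = 3434483 · (1 − 1/13) · (1 − 1/61) · (1 − 1/71)
       = 3434483 · 50400/56303 = 3074400.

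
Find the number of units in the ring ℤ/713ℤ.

Factor 713: 713 = 23 · 31.
φ(713) = 713 · (1 − 1/23) · (1 − 1/31)
       = 713 · 660/713 = 660.

660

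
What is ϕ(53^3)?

φ(53^3) = 53^2·(53−1) = 2809·52 = 146068.

146068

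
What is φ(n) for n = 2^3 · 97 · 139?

52992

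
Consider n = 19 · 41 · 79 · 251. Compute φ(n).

14040000

φ(19) = 19 − 1 = 18.
φ(41) = 41 − 1 = 40.
φ(79) = 79 − 1 = 78.
φ(251) = 251 − 1 = 250.
Since φ is multiplicative, φ(15446791) = 18 · 40 · 78 · 250 = 14040000.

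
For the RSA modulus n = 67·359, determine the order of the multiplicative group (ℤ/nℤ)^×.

23628

φ(n) = (p − 1)(q − 1) = (67−1)(359−1) = 66·358 = 23628.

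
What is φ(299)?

264

Prime factorization: 299 = 13 × 23.
φ(299) = 299 · (1 − 1/13) · (1 − 1/23)
       = 299 · 264/299 = 264.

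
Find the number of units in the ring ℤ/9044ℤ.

3456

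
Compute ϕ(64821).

First factor: 64821 = 3 · 17 · 31 · 41.
φ(64821) = 64821 · (1 − 1/3) · (1 − 1/17) · (1 − 1/31) · (1 − 1/41)
       = 64821 · 38400/64821 = 38400.

38400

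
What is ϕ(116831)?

90720

116831 = 11 × 13 × 19 × 43.
φ(11) = 11 − 1 = 10.
φ(13) = 13 − 1 = 12.
φ(19) = 19 − 1 = 18.
φ(43) = 43 − 1 = 42.
φ(116831) = 10 × 12 × 18 × 42 = 90720.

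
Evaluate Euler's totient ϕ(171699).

101640

Prime factorization: 171699 = 3 × 11^3 × 43.
φ(171699) = 171699 · (1 − 1/3) · (1 − 1/11) · (1 − 1/43)
       = 171699 · 840/1419 = 101640.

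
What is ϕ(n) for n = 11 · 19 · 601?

φ(125609) = 125609 · (1 − 1/11) · (1 − 1/19) · (1 − 1/601)
       = 125609 · 108000/125609 = 108000.

108000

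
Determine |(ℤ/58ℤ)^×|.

28

First factor: 58 = 2 * 29.
φ(2) = 2 − 1 = 1.
φ(29) = 29 − 1 = 28.
φ(58) = 1 × 28 = 28.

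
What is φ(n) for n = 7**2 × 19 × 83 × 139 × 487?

φ(7^2) = 7^2 − 7^1 = 49 − 7 = 42.
φ(19) = 19 − 1 = 18.
φ(83) = 83 − 1 = 82.
φ(139) = 139 − 1 = 138.
φ(487) = 487 − 1 = 486.
Since φ is multiplicative, φ(5230841189) = 42 · 18 · 82 · 138 · 486 = 4157679456.

4157679456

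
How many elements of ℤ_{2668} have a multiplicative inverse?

2668 = 2^2 · 23 · 29.
φ(2668) = 2668 · (1 − 1/2) · (1 − 1/23) · (1 − 1/29)
       = 2668 · 616/1334 = 1232.

1232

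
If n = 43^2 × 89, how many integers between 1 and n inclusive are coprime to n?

φ(164561) = 164561 · (1 − 1/43) · (1 − 1/89)
       = 164561 · 3696/3827 = 158928.

158928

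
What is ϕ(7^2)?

42

φ(7^2) = 7^2 − 7^1 = 49 − 7 = 42.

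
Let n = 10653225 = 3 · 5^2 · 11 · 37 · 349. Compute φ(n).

φ(3) = 3 − 1 = 2.
φ(5^2) = 5^2 − 5^1 = 25 − 5 = 20.
φ(11) = 11 − 1 = 10.
φ(37) = 37 − 1 = 36.
φ(349) = 349 − 1 = 348.
Since φ is multiplicative, φ(10653225) = 2 · 20 · 10 · 36 · 348 = 5011200.

5011200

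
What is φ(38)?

38 = 2 × 19.
φ(38) = 38 · (1 − 1/2) · (1 − 1/19)
       = 38 · 18/38 = 18.

18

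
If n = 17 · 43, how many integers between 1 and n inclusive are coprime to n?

672

φ(731) = 731 · (1 − 1/17) · (1 − 1/43)
       = 731 · 672/731 = 672.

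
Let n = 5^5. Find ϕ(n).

2500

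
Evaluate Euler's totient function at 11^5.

146410

φ(11^5) = 11^4·(11−1) = 14641·10 = 146410.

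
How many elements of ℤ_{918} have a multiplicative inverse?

Prime factorization: 918 = 2 * 3**3 * 17.
φ(2) = 2 − 1 = 1.
φ(3^3) = 3^3 − 3^2 = 27 − 9 = 18.
φ(17) = 17 − 1 = 16.
φ(918) = 1 × 18 × 16 = 288.

288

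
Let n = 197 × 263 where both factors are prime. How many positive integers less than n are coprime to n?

φ(51811) = 51811 · (1 − 1/197) · (1 − 1/263)
       = 51811 · 51352/51811 = 51352.

51352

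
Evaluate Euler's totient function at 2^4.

φ(2^4) = 2^3·(2−1) = 8·1 = 8.

8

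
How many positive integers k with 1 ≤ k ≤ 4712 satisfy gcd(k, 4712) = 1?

2160

Factor 4712: 4712 = 2^3 * 19 * 31.
φ(4712) = 4712 · (1 − 1/2) · (1 − 1/19) · (1 − 1/31)
       = 4712 · 540/1178 = 2160.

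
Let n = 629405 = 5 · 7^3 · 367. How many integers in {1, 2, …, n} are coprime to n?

430416

φ(5) = 5 − 1 = 4.
φ(7^3) = 7^2·(7−1) = 49·6 = 294.
φ(367) = 367 − 1 = 366.
Since φ is multiplicative, φ(629405) = 4 · 294 · 366 = 430416.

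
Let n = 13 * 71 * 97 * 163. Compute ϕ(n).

13063680

φ(14593553) = 14593553 · (1 − 1/13) · (1 − 1/71) · (1 − 1/97) · (1 − 1/163)
       = 14593553 · 13063680/14593553 = 13063680.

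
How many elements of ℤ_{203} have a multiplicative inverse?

168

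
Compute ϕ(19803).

10560

Prime factorization: 19803 = 3 · 7 · 23 · 41.
φ(3) = 3 − 1 = 2.
φ(7) = 7 − 1 = 6.
φ(23) = 23 − 1 = 22.
φ(41) = 41 − 1 = 40.
Since φ is multiplicative, φ(19803) = 2 · 6 · 22 · 40 = 10560.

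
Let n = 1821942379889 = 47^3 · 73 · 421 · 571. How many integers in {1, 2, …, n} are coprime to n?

φ(1821942379889) = 1821942379889 · (1 − 1/47) · (1 − 1/73) · (1 − 1/421) · (1 − 1/571)
       = 1821942379889 · 792892800/824781521 = 1751500195200.

1751500195200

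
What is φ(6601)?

Factor 6601: 6601 = 7 × 23 × 41.
φ(7) = 7 − 1 = 6.
φ(23) = 23 − 1 = 22.
φ(41) = 41 − 1 = 40.
Multiply: 6 · 22 · 40 = 5280.

5280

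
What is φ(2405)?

1728

Factor 2405: 2405 = 5 · 13 · 37.
φ(2405) = 2405 · (1 − 1/5) · (1 − 1/13) · (1 − 1/37)
       = 2405 · 1728/2405 = 1728.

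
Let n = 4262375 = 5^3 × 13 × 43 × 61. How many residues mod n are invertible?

φ(4262375) = 4262375 · (1 − 1/5) · (1 − 1/13) · (1 − 1/43) · (1 − 1/61)
       = 4262375 · 120960/170495 = 3024000.

3024000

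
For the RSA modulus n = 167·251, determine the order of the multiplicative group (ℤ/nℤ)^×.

41500

For distinct primes, φ(pq) = (p−1)(q−1) = 166 × 250 = 41500.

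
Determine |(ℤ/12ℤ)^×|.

4

First factor: 12 = 2^2 * 3.
φ(12) = 12 · (1 − 1/2) · (1 − 1/3)
       = 12 · 2/6 = 4.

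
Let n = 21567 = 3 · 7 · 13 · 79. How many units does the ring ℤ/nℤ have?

11232

φ(21567) = 21567 · (1 − 1/3) · (1 − 1/7) · (1 − 1/13) · (1 − 1/79)
       = 21567 · 11232/21567 = 11232.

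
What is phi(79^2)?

6162

φ(79^2) = 79^2 − 79^1 = 6241 − 79 = 6162.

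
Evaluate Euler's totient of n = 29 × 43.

φ(29) = 29 − 1 = 28.
φ(43) = 43 − 1 = 42.
Since φ is multiplicative, φ(1247) = 28 · 42 = 1176.

1176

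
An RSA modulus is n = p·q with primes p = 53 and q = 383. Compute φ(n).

φ(n) = (p − 1)(q − 1) = (53−1)(383−1) = 52·382 = 19864.

19864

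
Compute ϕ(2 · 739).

φ(1478) = 1478 · (1 − 1/2) · (1 − 1/739)
       = 1478 · 738/1478 = 738.

738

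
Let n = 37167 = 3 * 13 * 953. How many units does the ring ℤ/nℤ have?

φ(3) = 3 − 1 = 2.
φ(13) = 13 − 1 = 12.
φ(953) = 953 − 1 = 952.
Since φ is multiplicative, φ(37167) = 2 · 12 · 952 = 22848.

22848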